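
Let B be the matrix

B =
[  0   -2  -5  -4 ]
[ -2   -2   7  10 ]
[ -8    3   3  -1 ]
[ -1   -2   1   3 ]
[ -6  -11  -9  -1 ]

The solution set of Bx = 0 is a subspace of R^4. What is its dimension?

1

Row reduce to echelon form.
Swap R1 ↔ R2
R3 ← R3 − (4)·R1: [0, 11, -25, -41]
R4 ← R4 − (1/2)·R1: [0, -1, -5/2, -2]
R5 ← R5 − (3)·R1: [0, -5, -30, -31]
R3 ← R3 + (11/2)·R2: [0, 0, -105/2, -63]
R4 ← R4 − (1/2)·R2: [0, 0, 0, 0]
R5 ← R5 − (5/2)·R2: [0, 0, -35/2, -21]
R5 ← R5 − (1/3)·R3: [0, 0, 0, 0]
3 nonzero rows, so rank(B) = 3.
B has 4 columns; by rank–nullity, nullity = 4 − 3 = 1.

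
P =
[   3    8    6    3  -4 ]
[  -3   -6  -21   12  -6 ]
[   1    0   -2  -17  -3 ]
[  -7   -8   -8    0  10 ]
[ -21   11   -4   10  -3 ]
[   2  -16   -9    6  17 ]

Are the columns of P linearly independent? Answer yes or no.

yes

Row reduce P to echelon form.
R2 ← R2 + R1: [0, 2, -15, 15, -10]
R3 ← R3 − (1/3)·R1: [0, -8/3, -4, -18, -5/3]
R4 ← R4 + (7/3)·R1: [0, 32/3, 6, 7, 2/3]
R5 ← R5 + (7)·R1: [0, 67, 38, 31, -31]
R6 ← R6 − (2/3)·R1: [0, -64/3, -13, 4, 59/3]
R3 ← R3 + (4/3)·R2: [0, 0, -24, 2, -15]
R4 ← R4 − (16/3)·R2: [0, 0, 86, -73, 54]
R5 ← R5 − (67/2)·R2: [0, 0, 1081/2, -943/2, 304]
R6 ← R6 + (32/3)·R2: [0, 0, -173, 164, -87]
R4 ← R4 + (43/12)·R3: [0, 0, 0, -395/6, 1/4]
R5 ← R5 + (1081/48)·R3: [0, 0, 0, -10235/24, -541/16]
R6 ← R6 − (173/24)·R3: [0, 0, 0, 1795/12, 169/8]
R5 ← R5 − (2047/316)·R4: [0, 0, 0, 0, -22393/632]
R6 ← R6 + (359/158)·R4: [0, 0, 0, 0, 6855/316]
R6 ← R6 + (30/49)·R5: [0, 0, 0, 0, 0]
5 pivots among 5 columns.
Every column is a pivot column, so the columns are linearly independent.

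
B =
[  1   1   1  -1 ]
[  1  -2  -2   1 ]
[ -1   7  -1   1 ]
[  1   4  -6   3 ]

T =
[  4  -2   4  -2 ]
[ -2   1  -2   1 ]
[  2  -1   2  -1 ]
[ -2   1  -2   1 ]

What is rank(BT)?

1

First compute BT:
[[  6,  -3,   6,  -3],
 [  2,  -1,   2,  -1],
 [-22,  11, -22,  11],
 [-22,  11, -22,  11]]
Now row reduce the product.
R2 ← R2 − (1/3)·R1: [0, 0, 0, 0]
R3 ← R3 + (11/3)·R1: [0, 0, 0, 0]
R4 ← R4 + (11/3)·R1: [0, 0, 0, 0]
1 nonzero row, so rank(BT) = 1.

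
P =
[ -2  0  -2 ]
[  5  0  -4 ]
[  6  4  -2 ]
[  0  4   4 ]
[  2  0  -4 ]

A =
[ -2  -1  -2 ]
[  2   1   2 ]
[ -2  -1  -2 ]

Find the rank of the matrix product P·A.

First compute PA:
[[  8,   4,   8],
 [ -2,  -1,  -2],
 [  0,   0,   0],
 [  0,   0,   0],
 [  4,   2,   4]]
Now row reduce the product.
R2 ← R2 + (1/4)·R1: [0, 0, 0]
R5 ← R5 − (1/2)·R1: [0, 0, 0]
1 nonzero row, so rank(PA) = 1.

1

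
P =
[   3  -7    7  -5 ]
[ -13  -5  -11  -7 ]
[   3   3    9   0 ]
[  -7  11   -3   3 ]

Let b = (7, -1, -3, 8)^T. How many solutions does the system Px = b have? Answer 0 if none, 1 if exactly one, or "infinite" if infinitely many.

Row reduce the augmented matrix [P | b].
R2 ← R2 + (13/3)·R1: [0, -106/3, 58/3, -86/3, 88/3]
R3 ← R3 − R1: [0, 10, 2, 5, -10]
R4 ← R4 + (7/3)·R1: [0, -16/3, 40/3, -26/3, 73/3]
R3 ← R3 + (15/53)·R2: [0, 0, 396/53, -165/53, -90/53]
R4 ← R4 − (8/53)·R2: [0, 0, 552/53, -230/53, 1055/53]
R4 ← R4 − (46/33)·R3: [0, 0, 0, 0, 245/11]
The echelon form has 4 nonzero rows; the last pivot sits in the augmented column, so rank(P) = 3 but rank([P|b]) = 4.
Since the ranks differ, the system is inconsistent.
It has no solutions.

0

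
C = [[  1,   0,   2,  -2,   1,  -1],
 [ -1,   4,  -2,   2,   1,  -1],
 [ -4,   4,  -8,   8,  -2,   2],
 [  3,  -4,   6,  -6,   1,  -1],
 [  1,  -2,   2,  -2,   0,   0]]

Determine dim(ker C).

4

Row reduce to echelon form.
R2 ← R2 + R1: [0, 4, 0, 0, 2, -2]
R3 ← R3 + (4)·R1: [0, 4, 0, 0, 2, -2]
R4 ← R4 − (3)·R1: [0, -4, 0, 0, -2, 2]
R5 ← R5 − R1: [0, -2, 0, 0, -1, 1]
R3 ← R3 − R2: [0, 0, 0, 0, 0, 0]
R4 ← R4 + R2: [0, 0, 0, 0, 0, 0]
R5 ← R5 + (1/2)·R2: [0, 0, 0, 0, 0, 0]
2 nonzero rows, so rank(C) = 2.
C has 6 columns; by rank–nullity, nullity = 6 − 2 = 4.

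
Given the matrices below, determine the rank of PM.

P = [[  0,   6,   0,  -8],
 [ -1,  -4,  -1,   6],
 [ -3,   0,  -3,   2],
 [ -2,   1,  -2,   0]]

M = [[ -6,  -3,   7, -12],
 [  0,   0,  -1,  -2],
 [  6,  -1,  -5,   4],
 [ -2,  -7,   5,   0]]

First compute PM:
[[ 16,  56, -46, -12],
 [-12, -38,  32,  16],
 [ -4,  -2,   4,  24],
 [  0,   8,  -5,  14]]
Now row reduce the product.
R2 ← R2 + (3/4)·R1: [0, 4, -5/2, 7]
R3 ← R3 + (1/4)·R1: [0, 12, -15/2, 21]
R3 ← R3 − (3)·R2: [0, 0, 0, 0]
R4 ← R4 − (2)·R2: [0, 0, 0, 0]
2 nonzero rows, so rank(PM) = 2.

2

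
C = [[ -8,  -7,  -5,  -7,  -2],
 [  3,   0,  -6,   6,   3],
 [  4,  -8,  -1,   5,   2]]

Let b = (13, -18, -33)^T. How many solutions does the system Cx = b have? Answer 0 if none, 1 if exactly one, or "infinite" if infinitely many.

infinite

Row reduce the augmented matrix [C | b].
R2 ← R2 + (3/8)·R1: [0, -21/8, -63/8, 27/8, 9/4, -105/8]
R3 ← R3 + (1/2)·R1: [0, -23/2, -7/2, 3/2, 1, -53/2]
R3 ← R3 − (92/21)·R2: [0, 0, 31, -93/7, -62/7, 31]
The echelon form has 3 nonzero rows, and every pivot lies in the first 5 columns, so rank(C) = rank([C|b]) = 3.
The system is consistent.
rank = 3 < 5 unknowns, so there are infinitely many solutions.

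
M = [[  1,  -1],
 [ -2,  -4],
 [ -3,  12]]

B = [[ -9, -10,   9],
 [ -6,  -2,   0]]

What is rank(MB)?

First compute MB:
[[ -3,  -8,   9],
 [ 42,  28, -18],
 [-45,   6, -27]]
Now row reduce the product.
R2 ← R2 + (14)·R1: [0, -84, 108]
R3 ← R3 − (15)·R1: [0, 126, -162]
R3 ← R3 + (3/2)·R2: [0, 0, 0]
2 nonzero rows, so rank(MB) = 2.

2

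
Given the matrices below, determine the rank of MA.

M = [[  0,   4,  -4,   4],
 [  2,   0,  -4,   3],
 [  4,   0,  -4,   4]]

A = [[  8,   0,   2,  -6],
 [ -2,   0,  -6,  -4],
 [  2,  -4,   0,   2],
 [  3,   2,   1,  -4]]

First compute MA:
[[ -4,  24, -20, -40],
 [ 17,  22,   7, -32],
 [ 36,  24,  12, -48]]
Now row reduce the product.
R2 ← R2 + (17/4)·R1: [0, 124, -78, -202]
R3 ← R3 + (9)·R1: [0, 240, -168, -408]
R3 ← R3 − (60/31)·R2: [0, 0, -528/31, -528/31]
3 nonzero rows, so rank(MA) = 3.

3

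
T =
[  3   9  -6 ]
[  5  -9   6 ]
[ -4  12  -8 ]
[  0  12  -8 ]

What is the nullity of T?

Row reduce to echelon form.
R2 ← R2 − (5/3)·R1: [0, -24, 16]
R3 ← R3 + (4/3)·R1: [0, 24, -16]
R3 ← R3 + R2: [0, 0, 0]
R4 ← R4 + (1/2)·R2: [0, 0, 0]
2 nonzero rows, so rank(T) = 2.
T has 3 columns; by rank–nullity, nullity = 3 − 2 = 1.

1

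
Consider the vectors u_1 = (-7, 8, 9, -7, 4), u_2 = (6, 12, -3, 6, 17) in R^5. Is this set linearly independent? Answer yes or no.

yes

Form the matrix with these vectors as rows and row reduce.
R2 ← R2 + (6/7)·R1: [0, 132/7, 33/7, 0, 143/7]
2 nonzero rows, so the 2 vectors span a space of dimension 2.
Since 2 = 2, the vectors are linearly independent.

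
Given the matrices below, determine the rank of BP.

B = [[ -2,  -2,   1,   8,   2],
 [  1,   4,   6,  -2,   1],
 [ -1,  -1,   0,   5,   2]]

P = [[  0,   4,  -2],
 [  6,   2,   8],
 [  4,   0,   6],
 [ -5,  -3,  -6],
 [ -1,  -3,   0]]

First compute BP:
[[-50, -42, -54],
 [ 57,  15,  78],
 [-33, -27, -36]]
Now row reduce the product.
R2 ← R2 + (57/50)·R1: [0, -822/25, 411/25]
R3 ← R3 − (33/50)·R1: [0, 18/25, -9/25]
R3 ← R3 + (3/137)·R2: [0, 0, 0]
2 nonzero rows, so rank(BP) = 2.

2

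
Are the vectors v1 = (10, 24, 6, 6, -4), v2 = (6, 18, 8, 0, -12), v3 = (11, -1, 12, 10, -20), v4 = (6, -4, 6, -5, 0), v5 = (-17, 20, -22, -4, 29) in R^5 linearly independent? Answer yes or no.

Form the matrix with these vectors as rows and row reduce.
R2 ← R2 − (3/5)·R1: [0, 18/5, 22/5, -18/5, -48/5]
R3 ← R3 − (11/10)·R1: [0, -137/5, 27/5, 17/5, -78/5]
R4 ← R4 − (3/5)·R1: [0, -92/5, 12/5, -43/5, 12/5]
R5 ← R5 + (17/10)·R1: [0, 304/5, -59/5, 31/5, 111/5]
R3 ← R3 + (137/18)·R2: [0, 0, 350/9, -24, -266/3]
R4 ← R4 + (46/9)·R2: [0, 0, 224/9, -27, -140/3]
R5 ← R5 − (152/9)·R2: [0, 0, -775/9, 67, 553/3]
R4 ← R4 − (16/25)·R3: [0, 0, 0, -291/25, 252/25]
R5 ← R5 + (31/14)·R3: [0, 0, 0, 97/7, -12]
R5 ← R5 + (25/21)·R4: [0, 0, 0, 0, 0]
4 nonzero rows, so the 5 vectors span a space of dimension 4.
Since 4 < 5, the vectors are linearly dependent.

no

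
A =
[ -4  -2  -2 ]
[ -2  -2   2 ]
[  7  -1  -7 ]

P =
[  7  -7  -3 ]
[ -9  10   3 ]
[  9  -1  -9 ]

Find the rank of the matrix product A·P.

3

First compute AP:
[[-28,  10,  24],
 [ 22,  -8, -18],
 [ -5, -52,  39]]
Now row reduce the product.
R2 ← R2 + (11/14)·R1: [0, -1/7, 6/7]
R3 ← R3 − (5/28)·R1: [0, -753/14, 243/7]
R3 ← R3 − (753/2)·R2: [0, 0, -288]
3 nonzero rows, so rank(AP) = 3.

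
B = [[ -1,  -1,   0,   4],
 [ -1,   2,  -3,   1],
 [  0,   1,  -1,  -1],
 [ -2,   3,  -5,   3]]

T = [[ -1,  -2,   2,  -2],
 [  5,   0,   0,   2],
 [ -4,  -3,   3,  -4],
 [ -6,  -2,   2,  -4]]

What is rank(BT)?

First compute BT:
[[-28,  -6,   6, -16],
 [ 17,   9,  -9,  14],
 [ 15,   5,  -5,  10],
 [ 19,  13, -13,  18]]
Now row reduce the product.
R2 ← R2 + (17/28)·R1: [0, 75/14, -75/14, 30/7]
R3 ← R3 + (15/28)·R1: [0, 25/14, -25/14, 10/7]
R4 ← R4 + (19/28)·R1: [0, 125/14, -125/14, 50/7]
R3 ← R3 − (1/3)·R2: [0, 0, 0, 0]
R4 ← R4 − (5/3)·R2: [0, 0, 0, 0]
2 nonzero rows, so rank(BT) = 2.

2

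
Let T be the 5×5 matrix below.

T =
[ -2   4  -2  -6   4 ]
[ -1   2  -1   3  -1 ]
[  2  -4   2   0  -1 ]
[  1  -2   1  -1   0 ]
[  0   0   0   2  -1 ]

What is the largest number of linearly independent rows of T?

Row reduce to echelon form.
R2 ← R2 − (1/2)·R1: [0, 0, 0, 6, -3]
R3 ← R3 + R1: [0, 0, 0, -6, 3]
R4 ← R4 + (1/2)·R1: [0, 0, 0, -4, 2]
R3 ← R3 + R2: [0, 0, 0, 0, 0]
R4 ← R4 + (2/3)·R2: [0, 0, 0, 0, 0]
R5 ← R5 − (1/3)·R2: [0, 0, 0, 0, 0]
Echelon form has 2 nonzero rows, so rank(T) = 2.
The rank gives the maximum number of linearly independent rows: 2.

2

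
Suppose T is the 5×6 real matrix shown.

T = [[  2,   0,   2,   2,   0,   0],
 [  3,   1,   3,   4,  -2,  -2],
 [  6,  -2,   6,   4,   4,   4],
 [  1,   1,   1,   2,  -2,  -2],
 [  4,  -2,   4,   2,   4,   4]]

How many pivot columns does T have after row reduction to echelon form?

Row reduce to echelon form.
R2 ← R2 − (3/2)·R1: [0, 1, 0, 1, -2, -2]
R3 ← R3 − (3)·R1: [0, -2, 0, -2, 4, 4]
R4 ← R4 − (1/2)·R1: [0, 1, 0, 1, -2, -2]
R5 ← R5 − (2)·R1: [0, -2, 0, -2, 4, 4]
R3 ← R3 + (2)·R2: [0, 0, 0, 0, 0, 0]
R4 ← R4 − R2: [0, 0, 0, 0, 0, 0]
R5 ← R5 + (2)·R2: [0, 0, 0, 0, 0, 0]
Echelon form has 2 nonzero rows, so rank(T) = 2.
Each nonzero row contributes one pivot column: 2 pivot columns.

2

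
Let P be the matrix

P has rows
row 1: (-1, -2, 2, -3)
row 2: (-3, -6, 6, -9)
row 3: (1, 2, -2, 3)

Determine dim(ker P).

Row reduce to echelon form.
R2 ← R2 − (3)·R1: [0, 0, 0, 0]
R3 ← R3 + R1: [0, 0, 0, 0]
1 nonzero row, so rank(P) = 1.
P has 4 columns; by rank–nullity, nullity = 4 − 1 = 3.

3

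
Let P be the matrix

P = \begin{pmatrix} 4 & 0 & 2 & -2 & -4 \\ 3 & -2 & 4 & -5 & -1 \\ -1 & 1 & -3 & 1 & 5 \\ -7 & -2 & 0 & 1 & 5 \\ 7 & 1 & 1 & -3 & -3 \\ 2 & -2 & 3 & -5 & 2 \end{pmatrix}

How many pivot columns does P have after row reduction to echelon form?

Row reduce to echelon form.
R2 ← R2 − (3/4)·R1: [0, -2, 5/2, -7/2, 2]
R3 ← R3 + (1/4)·R1: [0, 1, -5/2, 1/2, 4]
R4 ← R4 + (7/4)·R1: [0, -2, 7/2, -5/2, -2]
R5 ← R5 − (7/4)·R1: [0, 1, -5/2, 1/2, 4]
R6 ← R6 − (1/2)·R1: [0, -2, 2, -4, 4]
R3 ← R3 + (1/2)·R2: [0, 0, -5/4, -5/4, 5]
R4 ← R4 − R2: [0, 0, 1, 1, -4]
R5 ← R5 + (1/2)·R2: [0, 0, -5/4, -5/4, 5]
R6 ← R6 − R2: [0, 0, -1/2, -1/2, 2]
R4 ← R4 + (4/5)·R3: [0, 0, 0, 0, 0]
R5 ← R5 − R3: [0, 0, 0, 0, 0]
R6 ← R6 − (2/5)·R3: [0, 0, 0, 0, 0]
Echelon form has 3 nonzero rows, so rank(P) = 3.
Each nonzero row contributes one pivot column: 3 pivot columns.

3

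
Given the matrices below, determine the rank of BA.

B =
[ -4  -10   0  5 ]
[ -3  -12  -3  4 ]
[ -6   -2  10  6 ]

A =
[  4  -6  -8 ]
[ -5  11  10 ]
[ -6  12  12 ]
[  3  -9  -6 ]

First compute BA:
[[ 49, -131, -98],
 [ 78, -186, -156],
 [-56,  80, 112]]
Now row reduce the product.
R2 ← R2 − (78/49)·R1: [0, 1104/49, 0]
R3 ← R3 + (8/7)·R1: [0, -488/7, 0]
R3 ← R3 + (427/138)·R2: [0, 0, 0]
2 nonzero rows, so rank(BA) = 2.

2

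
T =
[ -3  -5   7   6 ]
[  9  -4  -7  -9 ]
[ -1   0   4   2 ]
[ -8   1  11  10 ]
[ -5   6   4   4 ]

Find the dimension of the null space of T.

Row reduce to echelon form.
R2 ← R2 + (3)·R1: [0, -19, 14, 9]
R3 ← R3 − (1/3)·R1: [0, 5/3, 5/3, 0]
R4 ← R4 − (8/3)·R1: [0, 43/3, -23/3, -6]
R5 ← R5 − (5/3)·R1: [0, 43/3, -23/3, -6]
R3 ← R3 + (5/57)·R2: [0, 0, 55/19, 15/19]
R4 ← R4 + (43/57)·R2: [0, 0, 55/19, 15/19]
R5 ← R5 + (43/57)·R2: [0, 0, 55/19, 15/19]
R4 ← R4 − R3: [0, 0, 0, 0]
R5 ← R5 − R3: [0, 0, 0, 0]
3 nonzero rows, so rank(T) = 3.
T has 4 columns; by rank–nullity, nullity = 4 − 3 = 1.

1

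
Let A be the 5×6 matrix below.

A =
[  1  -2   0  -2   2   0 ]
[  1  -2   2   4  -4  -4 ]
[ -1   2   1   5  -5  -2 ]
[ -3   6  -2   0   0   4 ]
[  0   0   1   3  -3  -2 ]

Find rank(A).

Row reduce to echelon form.
R2 ← R2 − R1: [0, 0, 2, 6, -6, -4]
R3 ← R3 + R1: [0, 0, 1, 3, -3, -2]
R4 ← R4 + (3)·R1: [0, 0, -2, -6, 6, 4]
R3 ← R3 − (1/2)·R2: [0, 0, 0, 0, 0, 0]
R4 ← R4 + R2: [0, 0, 0, 0, 0, 0]
R5 ← R5 − (1/2)·R2: [0, 0, 0, 0, 0, 0]
Echelon form has 2 nonzero rows, so rank(A) = 2.

2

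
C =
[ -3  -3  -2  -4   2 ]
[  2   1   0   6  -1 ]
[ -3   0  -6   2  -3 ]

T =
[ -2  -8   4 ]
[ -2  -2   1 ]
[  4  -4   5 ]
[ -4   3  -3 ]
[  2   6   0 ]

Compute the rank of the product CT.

3

First compute CT:
[[ 24,  38, -13],
 [-32,  -6,  -9],
 [-32,  36, -48]]
Now row reduce the product.
R2 ← R2 + (4/3)·R1: [0, 134/3, -79/3]
R3 ← R3 + (4/3)·R1: [0, 260/3, -196/3]
R3 ← R3 − (130/67)·R2: [0, 0, -954/67]
3 nonzero rows, so rank(CT) = 3.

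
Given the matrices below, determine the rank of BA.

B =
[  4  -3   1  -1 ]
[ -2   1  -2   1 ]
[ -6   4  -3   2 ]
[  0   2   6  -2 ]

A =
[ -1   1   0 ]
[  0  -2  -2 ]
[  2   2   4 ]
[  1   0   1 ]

First compute BA:
[[ -3,  12,   9],
 [ -1,  -8,  -9],
 [  2, -20, -18],
 [ 10,   8,  18]]
Now row reduce the product.
R2 ← R2 − (1/3)·R1: [0, -12, -12]
R3 ← R3 + (2/3)·R1: [0, -12, -12]
R4 ← R4 + (10/3)·R1: [0, 48, 48]
R3 ← R3 − R2: [0, 0, 0]
R4 ← R4 + (4)·R2: [0, 0, 0]
2 nonzero rows, so rank(BA) = 2.

2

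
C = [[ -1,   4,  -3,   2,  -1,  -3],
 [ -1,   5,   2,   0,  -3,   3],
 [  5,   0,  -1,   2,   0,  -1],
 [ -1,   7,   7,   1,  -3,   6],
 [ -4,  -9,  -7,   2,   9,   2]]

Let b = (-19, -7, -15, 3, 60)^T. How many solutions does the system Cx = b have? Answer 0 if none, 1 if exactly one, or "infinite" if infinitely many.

infinite

Row reduce the augmented matrix [C | b].
R2 ← R2 − R1: [0, 1, 5, -2, -2, 6, 12]
R3 ← R3 + (5)·R1: [0, 20, -16, 12, -5, -16, -110]
R4 ← R4 − R1: [0, 3, 10, -1, -2, 9, 22]
R5 ← R5 − (4)·R1: [0, -25, 5, -6, 13, 14, 136]
R3 ← R3 − (20)·R2: [0, 0, -116, 52, 35, -136, -350]
R4 ← R4 − (3)·R2: [0, 0, -5, 5, 4, -9, -14]
R5 ← R5 + (25)·R2: [0, 0, 130, -56, -37, 164, 436]
R4 ← R4 − (5/116)·R3: [0, 0, 0, 80/29, 289/116, -91/29, 63/58]
R5 ← R5 + (65/58)·R3: [0, 0, 0, 66/29, 129/58, 336/29, 1269/29]
R5 ← R5 − (33/40)·R4: [0, 0, 0, 0, 27/160, 567/40, 3429/80]
The echelon form has 5 nonzero rows, and every pivot lies in the first 6 columns, so rank(C) = rank([C|b]) = 5.
The system is consistent.
rank = 5 < 6 unknowns, so there are infinitely many solutions.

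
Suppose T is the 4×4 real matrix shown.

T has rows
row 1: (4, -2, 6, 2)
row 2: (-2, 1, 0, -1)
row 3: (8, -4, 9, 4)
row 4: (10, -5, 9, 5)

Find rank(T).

2

Row reduce to echelon form.
R2 ← R2 + (1/2)·R1: [0, 0, 3, 0]
R3 ← R3 − (2)·R1: [0, 0, -3, 0]
R4 ← R4 − (5/2)·R1: [0, 0, -6, 0]
R3 ← R3 + R2: [0, 0, 0, 0]
R4 ← R4 + (2)·R2: [0, 0, 0, 0]
Echelon form has 2 nonzero rows, so rank(T) = 2.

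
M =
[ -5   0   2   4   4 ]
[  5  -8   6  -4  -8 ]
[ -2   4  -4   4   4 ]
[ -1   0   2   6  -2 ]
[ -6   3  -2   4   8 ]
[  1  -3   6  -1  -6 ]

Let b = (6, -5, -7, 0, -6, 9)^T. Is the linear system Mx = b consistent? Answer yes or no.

no

Row reduce the augmented matrix [M | b].
R2 ← R2 + R1: [0, -8, 8, 0, -4, 1]
R3 ← R3 − (2/5)·R1: [0, 4, -24/5, 12/5, 12/5, -47/5]
R4 ← R4 − (1/5)·R1: [0, 0, 8/5, 26/5, -14/5, -6/5]
R5 ← R5 − (6/5)·R1: [0, 3, -22/5, -4/5, 16/5, -66/5]
R6 ← R6 + (1/5)·R1: [0, -3, 32/5, -1/5, -26/5, 51/5]
R3 ← R3 + (1/2)·R2: [0, 0, -4/5, 12/5, 2/5, -89/10]
R5 ← R5 + (3/8)·R2: [0, 0, -7/5, -4/5, 17/10, -513/40]
R6 ← R6 − (3/8)·R2: [0, 0, 17/5, -1/5, -37/10, 393/40]
R4 ← R4 + (2)·R3: [0, 0, 0, 10, -2, -19]
R5 ← R5 − (7/4)·R3: [0, 0, 0, -5, 1, 11/4]
R6 ← R6 + (17/4)·R3: [0, 0, 0, 10, -2, -28]
R5 ← R5 + (1/2)·R4: [0, 0, 0, 0, 0, -27/4]
R6 ← R6 − R4: [0, 0, 0, 0, 0, -9]
R6 ← R6 − (4/3)·R5: [0, 0, 0, 0, 0, 0]
The echelon form has 5 nonzero rows; the last pivot sits in the augmented column, so rank(M) = 4 but rank([M|b]) = 5.
Since the ranks differ, the system is inconsistent.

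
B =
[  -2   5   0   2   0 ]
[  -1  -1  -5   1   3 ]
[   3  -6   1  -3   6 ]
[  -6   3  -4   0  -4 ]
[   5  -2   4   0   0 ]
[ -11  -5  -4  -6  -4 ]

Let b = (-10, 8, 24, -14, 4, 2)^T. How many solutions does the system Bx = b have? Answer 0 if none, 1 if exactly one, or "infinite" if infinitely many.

Row reduce the augmented matrix [B | b].
R2 ← R2 − (1/2)·R1: [0, -7/2, -5, 0, 3, 13]
R3 ← R3 + (3/2)·R1: [0, 3/2, 1, 0, 6, 9]
R4 ← R4 − (3)·R1: [0, -12, -4, -6, -4, 16]
R5 ← R5 + (5/2)·R1: [0, 21/2, 4, 5, 0, -21]
R6 ← R6 − (11/2)·R1: [0, -65/2, -4, -17, -4, 57]
R3 ← R3 + (3/7)·R2: [0, 0, -8/7, 0, 51/7, 102/7]
R4 ← R4 − (24/7)·R2: [0, 0, 92/7, -6, -100/7, -200/7]
R5 ← R5 + (3)·R2: [0, 0, -11, 5, 9, 18]
R6 ← R6 − (65/7)·R2: [0, 0, 297/7, -17, -223/7, -446/7]
R4 ← R4 + (23/2)·R3: [0, 0, 0, -6, 139/2, 139]
R5 ← R5 − (77/8)·R3: [0, 0, 0, 5, -489/8, -489/4]
R6 ← R6 + (297/8)·R3: [0, 0, 0, -17, 1909/8, 1909/4]
R5 ← R5 + (5/6)·R4: [0, 0, 0, 0, -77/24, -77/12]
R6 ← R6 − (17/6)·R4: [0, 0, 0, 0, 1001/24, 1001/12]
R6 ← R6 + (13)·R5: [0, 0, 0, 0, 0, 0]
The echelon form has 5 nonzero rows, and every pivot lies in the first 5 columns, so rank(B) = rank([B|b]) = 5.
The system is consistent.
rank = 5 = number of unknowns, so the solution is unique.

1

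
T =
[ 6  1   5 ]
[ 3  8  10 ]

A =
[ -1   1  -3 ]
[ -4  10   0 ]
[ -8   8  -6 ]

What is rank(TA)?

First compute TA:
[[-50,  56, -48],
 [-115, 163, -69]]
Now row reduce the product.
R2 ← R2 − (23/10)·R1: [0, 171/5, 207/5]
2 nonzero rows, so rank(TA) = 2.

2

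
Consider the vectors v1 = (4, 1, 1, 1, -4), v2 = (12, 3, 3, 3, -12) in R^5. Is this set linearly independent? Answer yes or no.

Form the matrix with these vectors as rows and row reduce.
R2 ← R2 − (3)·R1: [0, 0, 0, 0, 0]
1 nonzero row, so the 2 vectors span a space of dimension 1.
Since 1 < 2, the vectors are linearly dependent.

no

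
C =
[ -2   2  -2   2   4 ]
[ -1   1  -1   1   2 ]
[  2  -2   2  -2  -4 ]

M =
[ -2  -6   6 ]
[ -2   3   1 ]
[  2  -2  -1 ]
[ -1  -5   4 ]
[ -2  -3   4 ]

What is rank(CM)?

1

First compute CM:
[[-14,   0,  16],
 [ -7,   0,   8],
 [ 14,   0, -16]]
Now row reduce the product.
R2 ← R2 − (1/2)·R1: [0, 0, 0]
R3 ← R3 + R1: [0, 0, 0]
1 nonzero row, so rank(CM) = 1.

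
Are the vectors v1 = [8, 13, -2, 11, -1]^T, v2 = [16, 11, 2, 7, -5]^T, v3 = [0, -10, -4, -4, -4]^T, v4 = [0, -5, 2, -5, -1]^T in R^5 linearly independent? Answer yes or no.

no

Form the matrix with these vectors as rows and row reduce.
R2 ← R2 − (2)·R1: [0, -15, 6, -15, -3]
R3 ← R3 − (2/3)·R2: [0, 0, -8, 6, -2]
R4 ← R4 − (1/3)·R2: [0, 0, 0, 0, 0]
3 nonzero rows, so the 4 vectors span a space of dimension 3.
Since 3 < 4, the vectors are linearly dependent.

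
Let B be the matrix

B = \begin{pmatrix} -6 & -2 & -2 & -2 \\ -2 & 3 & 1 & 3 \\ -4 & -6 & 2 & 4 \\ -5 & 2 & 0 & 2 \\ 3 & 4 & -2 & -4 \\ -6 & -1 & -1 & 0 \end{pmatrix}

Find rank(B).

Row reduce to echelon form.
R2 ← R2 − (1/3)·R1: [0, 11/3, 5/3, 11/3]
R3 ← R3 − (2/3)·R1: [0, -14/3, 10/3, 16/3]
R4 ← R4 − (5/6)·R1: [0, 11/3, 5/3, 11/3]
R5 ← R5 + (1/2)·R1: [0, 3, -3, -5]
R6 ← R6 − R1: [0, 1, 1, 2]
R3 ← R3 + (14/11)·R2: [0, 0, 60/11, 10]
R4 ← R4 − R2: [0, 0, 0, 0]
R5 ← R5 − (9/11)·R2: [0, 0, -48/11, -8]
R6 ← R6 − (3/11)·R2: [0, 0, 6/11, 1]
R5 ← R5 + (4/5)·R3: [0, 0, 0, 0]
R6 ← R6 − (1/10)·R3: [0, 0, 0, 0]
Echelon form has 3 nonzero rows, so rank(B) = 3.

3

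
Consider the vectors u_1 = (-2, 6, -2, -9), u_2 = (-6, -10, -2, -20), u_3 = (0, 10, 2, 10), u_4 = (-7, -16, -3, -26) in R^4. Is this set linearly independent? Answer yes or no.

Form the matrix with these vectors as rows and row reduce.
R2 ← R2 − (3)·R1: [0, -28, 4, 7]
R4 ← R4 − (7/2)·R1: [0, -37, 4, 11/2]
R3 ← R3 + (5/14)·R2: [0, 0, 24/7, 25/2]
R4 ← R4 − (37/28)·R2: [0, 0, -9/7, -15/4]
R4 ← R4 + (3/8)·R3: [0, 0, 0, 15/16]
4 nonzero rows, so the 4 vectors span a space of dimension 4.
Since 4 = 4, the vectors are linearly independent.

yes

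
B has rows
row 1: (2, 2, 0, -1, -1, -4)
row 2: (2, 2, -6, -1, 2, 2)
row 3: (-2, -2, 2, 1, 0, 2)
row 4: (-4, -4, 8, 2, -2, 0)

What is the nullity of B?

Row reduce to echelon form.
R2 ← R2 − R1: [0, 0, -6, 0, 3, 6]
R3 ← R3 + R1: [0, 0, 2, 0, -1, -2]
R4 ← R4 + (2)·R1: [0, 0, 8, 0, -4, -8]
R3 ← R3 + (1/3)·R2: [0, 0, 0, 0, 0, 0]
R4 ← R4 + (4/3)·R2: [0, 0, 0, 0, 0, 0]
2 nonzero rows, so rank(B) = 2.
B has 6 columns; by rank–nullity, nullity = 6 − 2 = 4.

4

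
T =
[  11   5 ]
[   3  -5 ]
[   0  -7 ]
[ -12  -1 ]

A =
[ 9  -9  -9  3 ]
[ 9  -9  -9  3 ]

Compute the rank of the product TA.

First compute TA:
[[144, -144, -144,  48],
 [-18,  18,  18,  -6],
 [-63,  63,  63, -21],
 [-117, 117, 117, -39]]
Now row reduce the product.
R2 ← R2 + (1/8)·R1: [0, 0, 0, 0]
R3 ← R3 + (7/16)·R1: [0, 0, 0, 0]
R4 ← R4 + (13/16)·R1: [0, 0, 0, 0]
1 nonzero row, so rank(TA) = 1.

1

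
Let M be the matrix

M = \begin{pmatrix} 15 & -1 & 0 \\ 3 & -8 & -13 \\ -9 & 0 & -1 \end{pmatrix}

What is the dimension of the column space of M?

Row reduce to echelon form.
R2 ← R2 − (1/5)·R1: [0, -39/5, -13]
R3 ← R3 + (3/5)·R1: [0, -3/5, -1]
R3 ← R3 − (1/13)·R2: [0, 0, 0]
Echelon form has 2 nonzero rows, so rank(M) = 2.
The column space has dimension equal to the rank: 2.

2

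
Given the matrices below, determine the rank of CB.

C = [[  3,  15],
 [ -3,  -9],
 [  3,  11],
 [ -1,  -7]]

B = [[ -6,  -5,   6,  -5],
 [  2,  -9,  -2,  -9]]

2

First compute CB:
[[ 12, -150, -12, -150],
 [  0,  96,   0,  96],
 [  4, -114,  -4, -114],
 [ -8,  68,   8,  68]]
Now row reduce the product.
R3 ← R3 − (1/3)·R1: [0, -64, 0, -64]
R4 ← R4 + (2/3)·R1: [0, -32, 0, -32]
R3 ← R3 + (2/3)·R2: [0, 0, 0, 0]
R4 ← R4 + (1/3)·R2: [0, 0, 0, 0]
2 nonzero rows, so rank(CB) = 2.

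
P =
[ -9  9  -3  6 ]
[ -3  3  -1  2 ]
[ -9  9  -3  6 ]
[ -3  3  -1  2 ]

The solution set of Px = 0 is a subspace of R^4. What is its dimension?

Row reduce to echelon form.
R2 ← R2 − (1/3)·R1: [0, 0, 0, 0]
R3 ← R3 − R1: [0, 0, 0, 0]
R4 ← R4 − (1/3)·R1: [0, 0, 0, 0]
1 nonzero row, so rank(P) = 1.
P has 4 columns; by rank–nullity, nullity = 4 − 1 = 3.

3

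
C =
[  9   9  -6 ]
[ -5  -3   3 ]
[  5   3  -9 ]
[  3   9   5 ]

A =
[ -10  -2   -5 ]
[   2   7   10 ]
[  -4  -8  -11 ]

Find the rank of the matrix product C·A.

3

First compute CA:
[[-48,  93, 111],
 [ 32, -35, -38],
 [ -8,  83, 104],
 [-32,  17,  20]]
Now row reduce the product.
R2 ← R2 + (2/3)·R1: [0, 27, 36]
R3 ← R3 − (1/6)·R1: [0, 135/2, 171/2]
R4 ← R4 − (2/3)·R1: [0, -45, -54]
R3 ← R3 − (5/2)·R2: [0, 0, -9/2]
R4 ← R4 + (5/3)·R2: [0, 0, 6]
R4 ← R4 + (4/3)·R3: [0, 0, 0]
3 nonzero rows, so rank(CA) = 3.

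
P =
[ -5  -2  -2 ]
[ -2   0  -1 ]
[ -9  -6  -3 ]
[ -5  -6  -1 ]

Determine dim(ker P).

Row reduce to echelon form.
R2 ← R2 − (2/5)·R1: [0, 4/5, -1/5]
R3 ← R3 − (9/5)·R1: [0, -12/5, 3/5]
R4 ← R4 − R1: [0, -4, 1]
R3 ← R3 + (3)·R2: [0, 0, 0]
R4 ← R4 + (5)·R2: [0, 0, 0]
2 nonzero rows, so rank(P) = 2.
P has 3 columns; by rank–nullity, nullity = 3 − 2 = 1.

1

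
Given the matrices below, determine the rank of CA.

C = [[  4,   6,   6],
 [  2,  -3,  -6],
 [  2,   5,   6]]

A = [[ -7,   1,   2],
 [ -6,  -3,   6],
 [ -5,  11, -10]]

First compute CA:
[[-94,  52, -16],
 [ 34, -55,  46],
 [-74,  53, -26]]
Now row reduce the product.
R2 ← R2 + (17/47)·R1: [0, -1701/47, 1890/47]
R3 ← R3 − (37/47)·R1: [0, 567/47, -630/47]
R3 ← R3 + (1/3)·R2: [0, 0, 0]
2 nonzero rows, so rank(CA) = 2.

2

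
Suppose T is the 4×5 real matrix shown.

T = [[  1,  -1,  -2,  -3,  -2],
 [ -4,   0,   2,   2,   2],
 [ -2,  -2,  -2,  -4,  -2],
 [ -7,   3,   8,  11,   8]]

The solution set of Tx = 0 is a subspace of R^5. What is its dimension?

Row reduce to echelon form.
R2 ← R2 + (4)·R1: [0, -4, -6, -10, -6]
R3 ← R3 + (2)·R1: [0, -4, -6, -10, -6]
R4 ← R4 + (7)·R1: [0, -4, -6, -10, -6]
R3 ← R3 − R2: [0, 0, 0, 0, 0]
R4 ← R4 − R2: [0, 0, 0, 0, 0]
2 nonzero rows, so rank(T) = 2.
T has 5 columns; by rank–nullity, nullity = 5 − 2 = 3.

3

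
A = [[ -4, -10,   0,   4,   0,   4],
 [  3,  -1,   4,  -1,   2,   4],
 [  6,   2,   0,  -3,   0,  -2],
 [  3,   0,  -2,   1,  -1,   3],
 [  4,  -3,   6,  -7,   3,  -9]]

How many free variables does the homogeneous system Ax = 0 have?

Row reduce to echelon form.
R2 ← R2 + (3/4)·R1: [0, -17/2, 4, 2, 2, 7]
R3 ← R3 + (3/2)·R1: [0, -13, 0, 3, 0, 4]
R4 ← R4 + (3/4)·R1: [0, -15/2, -2, 4, -1, 6]
R5 ← R5 + R1: [0, -13, 6, -3, 3, -5]
R3 ← R3 − (26/17)·R2: [0, 0, -104/17, -1/17, -52/17, -114/17]
R4 ← R4 − (15/17)·R2: [0, 0, -94/17, 38/17, -47/17, -3/17]
R5 ← R5 − (26/17)·R2: [0, 0, -2/17, -103/17, -1/17, -267/17]
R4 ← R4 − (47/52)·R3: [0, 0, 0, 119/52, 0, 153/26]
R5 ← R5 − (1/52)·R3: [0, 0, 0, -315/52, 0, -405/26]
R5 ← R5 + (45/17)·R4: [0, 0, 0, 0, 0, 0]
4 nonzero rows, so rank(A) = 4.
A has 6 columns; by rank–nullity, nullity = 6 − 4 = 2.

2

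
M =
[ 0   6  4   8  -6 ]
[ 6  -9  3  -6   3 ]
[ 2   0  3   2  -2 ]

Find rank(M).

2

Row reduce to echelon form.
Swap R1 ↔ R2
R3 ← R3 − (1/3)·R1: [0, 3, 2, 4, -3]
R3 ← R3 − (1/2)·R2: [0, 0, 0, 0, 0]
Echelon form has 2 nonzero rows, so rank(M) = 2.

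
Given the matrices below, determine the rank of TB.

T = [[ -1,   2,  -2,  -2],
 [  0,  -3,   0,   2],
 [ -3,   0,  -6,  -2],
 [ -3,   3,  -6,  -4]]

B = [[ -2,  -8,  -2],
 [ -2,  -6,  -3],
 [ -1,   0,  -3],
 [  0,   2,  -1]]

2

First compute TB:
[[  0,  -8,   4],
 [  6,  22,   7],
 [ 12,  20,  26],
 [  6,  -2,  19]]
Now row reduce the product.
Swap R1 ↔ R2
R3 ← R3 − (2)·R1: [0, -24, 12]
R4 ← R4 − R1: [0, -24, 12]
R3 ← R3 − (3)·R2: [0, 0, 0]
R4 ← R4 − (3)·R2: [0, 0, 0]
2 nonzero rows, so rank(TB) = 2.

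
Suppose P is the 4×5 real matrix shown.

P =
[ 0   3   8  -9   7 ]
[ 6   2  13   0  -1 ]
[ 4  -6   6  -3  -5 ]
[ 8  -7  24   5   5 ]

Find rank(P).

Row reduce to echelon form.
Swap R1 ↔ R2
R3 ← R3 − (2/3)·R1: [0, -22/3, -8/3, -3, -13/3]
R4 ← R4 − (4/3)·R1: [0, -29/3, 20/3, 5, 19/3]
R3 ← R3 + (22/9)·R2: [0, 0, 152/9, -25, 115/9]
R4 ← R4 + (29/9)·R2: [0, 0, 292/9, -24, 260/9]
R4 ← R4 − (73/38)·R3: [0, 0, 0, 913/38, 165/38]
Echelon form has 4 nonzero rows, so rank(P) = 4.

4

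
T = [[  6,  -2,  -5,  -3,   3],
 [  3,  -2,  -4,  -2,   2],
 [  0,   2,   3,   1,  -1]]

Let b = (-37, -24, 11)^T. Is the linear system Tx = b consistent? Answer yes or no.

Row reduce the augmented matrix [T | b].
R2 ← R2 − (1/2)·R1: [0, -1, -3/2, -1/2, 1/2, -11/2]
R3 ← R3 + (2)·R2: [0, 0, 0, 0, 0, 0]
The echelon form has 2 nonzero rows, and every pivot lies in the first 5 columns, so rank(T) = rank([T|b]) = 2.
The system is consistent.

yes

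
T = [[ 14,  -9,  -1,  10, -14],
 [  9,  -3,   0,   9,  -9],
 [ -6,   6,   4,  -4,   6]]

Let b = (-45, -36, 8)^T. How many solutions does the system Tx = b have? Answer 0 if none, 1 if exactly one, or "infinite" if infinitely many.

Row reduce the augmented matrix [T | b].
R2 ← R2 − (9/14)·R1: [0, 39/14, 9/14, 18/7, 0, -99/14]
R3 ← R3 + (3/7)·R1: [0, 15/7, 25/7, 2/7, 0, -79/7]
R3 ← R3 − (10/13)·R2: [0, 0, 40/13, -22/13, 0, -76/13]
The echelon form has 3 nonzero rows, and every pivot lies in the first 5 columns, so rank(T) = rank([T|b]) = 3.
The system is consistent.
rank = 3 < 5 unknowns, so there are infinitely many solutions.

infinite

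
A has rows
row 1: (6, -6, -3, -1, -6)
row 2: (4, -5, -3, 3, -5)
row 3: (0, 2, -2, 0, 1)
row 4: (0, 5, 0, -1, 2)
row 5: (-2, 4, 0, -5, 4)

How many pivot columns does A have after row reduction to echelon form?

4

Row reduce to echelon form.
R2 ← R2 − (2/3)·R1: [0, -1, -1, 11/3, -1]
R5 ← R5 + (1/3)·R1: [0, 2, -1, -16/3, 2]
R3 ← R3 + (2)·R2: [0, 0, -4, 22/3, -1]
R4 ← R4 + (5)·R2: [0, 0, -5, 52/3, -3]
R5 ← R5 + (2)·R2: [0, 0, -3, 2, 0]
R4 ← R4 − (5/4)·R3: [0, 0, 0, 49/6, -7/4]
R5 ← R5 − (3/4)·R3: [0, 0, 0, -7/2, 3/4]
R5 ← R5 + (3/7)·R4: [0, 0, 0, 0, 0]
Echelon form has 4 nonzero rows, so rank(A) = 4.
Each nonzero row contributes one pivot column: 4 pivot columns.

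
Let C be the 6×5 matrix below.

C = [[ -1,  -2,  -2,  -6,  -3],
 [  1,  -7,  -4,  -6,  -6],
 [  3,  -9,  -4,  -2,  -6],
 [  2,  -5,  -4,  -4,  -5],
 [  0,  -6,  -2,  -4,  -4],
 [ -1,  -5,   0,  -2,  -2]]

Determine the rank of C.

3

Row reduce to echelon form.
R2 ← R2 + R1: [0, -9, -6, -12, -9]
R3 ← R3 + (3)·R1: [0, -15, -10, -20, -15]
R4 ← R4 + (2)·R1: [0, -9, -8, -16, -11]
R6 ← R6 − R1: [0, -3, 2, 4, 1]
R3 ← R3 − (5/3)·R2: [0, 0, 0, 0, 0]
R4 ← R4 − R2: [0, 0, -2, -4, -2]
R5 ← R5 − (2/3)·R2: [0, 0, 2, 4, 2]
R6 ← R6 − (1/3)·R2: [0, 0, 4, 8, 4]
Swap R3 ↔ R4
R5 ← R5 + R3: [0, 0, 0, 0, 0]
R6 ← R6 + (2)·R3: [0, 0, 0, 0, 0]
Echelon form has 3 nonzero rows, so rank(C) = 3.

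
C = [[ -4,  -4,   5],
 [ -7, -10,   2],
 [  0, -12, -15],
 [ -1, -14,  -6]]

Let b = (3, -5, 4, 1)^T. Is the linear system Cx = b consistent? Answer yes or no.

no

Row reduce the augmented matrix [C | b].
R2 ← R2 − (7/4)·R1: [0, -3, -27/4, -41/4]
R4 ← R4 − (1/4)·R1: [0, -13, -29/4, 1/4]
R3 ← R3 − (4)·R2: [0, 0, 12, 45]
R4 ← R4 − (13/3)·R2: [0, 0, 22, 134/3]
R4 ← R4 − (11/6)·R3: [0, 0, 0, -227/6]
The echelon form has 4 nonzero rows; the last pivot sits in the augmented column, so rank(C) = 3 but rank([C|b]) = 4.
Since the ranks differ, the system is inconsistent.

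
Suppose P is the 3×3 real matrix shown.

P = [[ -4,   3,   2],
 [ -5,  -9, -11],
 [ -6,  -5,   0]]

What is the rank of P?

Row reduce to echelon form.
R2 ← R2 − (5/4)·R1: [0, -51/4, -27/2]
R3 ← R3 − (3/2)·R1: [0, -19/2, -3]
R3 ← R3 − (38/51)·R2: [0, 0, 120/17]
Echelon form has 3 nonzero rows, so rank(P) = 3.

3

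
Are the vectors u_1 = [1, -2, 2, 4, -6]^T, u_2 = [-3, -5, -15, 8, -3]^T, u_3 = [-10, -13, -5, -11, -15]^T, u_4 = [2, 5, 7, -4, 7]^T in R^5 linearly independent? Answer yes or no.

Form the matrix with these vectors as rows and row reduce.
R2 ← R2 + (3)·R1: [0, -11, -9, 20, -21]
R3 ← R3 + (10)·R1: [0, -33, 15, 29, -75]
R4 ← R4 − (2)·R1: [0, 9, 3, -12, 19]
R3 ← R3 − (3)·R2: [0, 0, 42, -31, -12]
R4 ← R4 + (9/11)·R2: [0, 0, -48/11, 48/11, 20/11]
R4 ← R4 + (8/77)·R3: [0, 0, 0, 8/7, 4/7]
4 nonzero rows, so the 4 vectors span a space of dimension 4.
Since 4 = 4, the vectors are linearly independent.

yes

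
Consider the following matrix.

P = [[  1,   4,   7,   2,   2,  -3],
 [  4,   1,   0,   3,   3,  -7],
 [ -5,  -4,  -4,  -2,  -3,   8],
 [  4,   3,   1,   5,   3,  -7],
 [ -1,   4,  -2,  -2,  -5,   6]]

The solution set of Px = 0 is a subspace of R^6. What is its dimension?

2

Row reduce to echelon form.
R2 ← R2 − (4)·R1: [0, -15, -28, -5, -5, 5]
R3 ← R3 + (5)·R1: [0, 16, 31, 8, 7, -7]
R4 ← R4 − (4)·R1: [0, -13, -27, -3, -5, 5]
R5 ← R5 + R1: [0, 8, 5, 0, -3, 3]
R3 ← R3 + (16/15)·R2: [0, 0, 17/15, 8/3, 5/3, -5/3]
R4 ← R4 − (13/15)·R2: [0, 0, -41/15, 4/3, -2/3, 2/3]
R5 ← R5 + (8/15)·R2: [0, 0, -149/15, -8/3, -17/3, 17/3]
R4 ← R4 + (41/17)·R3: [0, 0, 0, 132/17, 57/17, -57/17]
R5 ← R5 + (149/17)·R3: [0, 0, 0, 352/17, 152/17, -152/17]
R5 ← R5 − (8/3)·R4: [0, 0, 0, 0, 0, 0]
4 nonzero rows, so rank(P) = 4.
P has 6 columns; by rank–nullity, nullity = 6 − 4 = 2.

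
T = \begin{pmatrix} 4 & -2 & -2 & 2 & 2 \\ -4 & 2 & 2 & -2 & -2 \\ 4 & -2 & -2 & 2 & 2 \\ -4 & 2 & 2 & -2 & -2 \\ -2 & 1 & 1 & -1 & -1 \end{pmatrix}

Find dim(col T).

Row reduce to echelon form.
R2 ← R2 + R1: [0, 0, 0, 0, 0]
R3 ← R3 − R1: [0, 0, 0, 0, 0]
R4 ← R4 + R1: [0, 0, 0, 0, 0]
R5 ← R5 + (1/2)·R1: [0, 0, 0, 0, 0]
Echelon form has 1 nonzero row, so rank(T) = 1.
The column space has dimension equal to the rank: 1.

1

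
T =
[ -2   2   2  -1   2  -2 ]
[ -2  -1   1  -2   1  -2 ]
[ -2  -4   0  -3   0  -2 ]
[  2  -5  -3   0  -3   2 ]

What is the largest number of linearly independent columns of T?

Row reduce to echelon form.
R2 ← R2 − R1: [0, -3, -1, -1, -1, 0]
R3 ← R3 − R1: [0, -6, -2, -2, -2, 0]
R4 ← R4 + R1: [0, -3, -1, -1, -1, 0]
R3 ← R3 − (2)·R2: [0, 0, 0, 0, 0, 0]
R4 ← R4 − R2: [0, 0, 0, 0, 0, 0]
Echelon form has 2 nonzero rows, so rank(T) = 2.
The rank gives the maximum number of linearly independent columns: 2.

2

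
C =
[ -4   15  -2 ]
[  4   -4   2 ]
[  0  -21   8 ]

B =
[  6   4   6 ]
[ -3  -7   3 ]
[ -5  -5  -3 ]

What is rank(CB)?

2

First compute CB:
[[-59, -111,  27],
 [ 26,  34,   6],
 [ 23, 107, -87]]
Now row reduce the product.
R2 ← R2 + (26/59)·R1: [0, -880/59, 1056/59]
R3 ← R3 + (23/59)·R1: [0, 3760/59, -4512/59]
R3 ← R3 + (47/11)·R2: [0, 0, 0]
2 nonzero rows, so rank(CB) = 2.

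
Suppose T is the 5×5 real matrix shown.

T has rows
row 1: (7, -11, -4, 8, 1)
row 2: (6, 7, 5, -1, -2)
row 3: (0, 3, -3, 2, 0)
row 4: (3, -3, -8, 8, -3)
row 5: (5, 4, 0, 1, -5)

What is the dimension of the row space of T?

5

Row reduce to echelon form.
R2 ← R2 − (6/7)·R1: [0, 115/7, 59/7, -55/7, -20/7]
R4 ← R4 − (3/7)·R1: [0, 12/7, -44/7, 32/7, -24/7]
R5 ← R5 − (5/7)·R1: [0, 83/7, 20/7, -33/7, -40/7]
R3 ← R3 − (21/115)·R2: [0, 0, -522/115, 79/23, 12/23]
R4 ← R4 − (12/115)·R2: [0, 0, -824/115, 124/23, -72/23]
R5 ← R5 − (83/115)·R2: [0, 0, -371/115, 22/23, -84/23]
R4 ← R4 − (412/261)·R3: [0, 0, 0, -8/261, -344/87]
R5 ← R5 − (371/522)·R3: [0, 0, 0, -775/522, -350/87]
R5 ← R5 − (775/16)·R4: [0, 0, 0, 0, 375/2]
Echelon form has 5 nonzero rows, so rank(T) = 5.
The row space has dimension equal to the rank: 5.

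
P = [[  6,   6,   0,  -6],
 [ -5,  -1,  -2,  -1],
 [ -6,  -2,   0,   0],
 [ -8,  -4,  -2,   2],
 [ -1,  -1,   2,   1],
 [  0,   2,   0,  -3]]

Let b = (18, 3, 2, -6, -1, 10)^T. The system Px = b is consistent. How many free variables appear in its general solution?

1

Row reduce the augmented matrix [P | b].
R2 ← R2 + (5/6)·R1: [0, 4, -2, -6, 18]
R3 ← R3 + R1: [0, 4, 0, -6, 20]
R4 ← R4 + (4/3)·R1: [0, 4, -2, -6, 18]
R5 ← R5 + (1/6)·R1: [0, 0, 2, 0, 2]
R3 ← R3 − R2: [0, 0, 2, 0, 2]
R4 ← R4 − R2: [0, 0, 0, 0, 0]
R6 ← R6 − (1/2)·R2: [0, 0, 1, 0, 1]
R5 ← R5 − R3: [0, 0, 0, 0, 0]
R6 ← R6 − (1/2)·R3: [0, 0, 0, 0, 0]
The echelon form has 3 nonzero rows, and every pivot lies in the first 4 columns, so rank(P) = rank([P|b]) = 3.
The system is consistent.
Free variables = (unknowns) − (rank) = 4 − 3 = 1.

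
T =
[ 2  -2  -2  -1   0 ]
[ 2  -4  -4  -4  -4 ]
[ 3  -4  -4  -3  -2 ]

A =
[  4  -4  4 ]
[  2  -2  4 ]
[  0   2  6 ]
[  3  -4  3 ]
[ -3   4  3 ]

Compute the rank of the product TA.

First compute TA:
[[  1,  -4, -15],
 [  0,  -8, -56],
 [  1,  -8, -43]]
Now row reduce the product.
R3 ← R3 − R1: [0, -4, -28]
R3 ← R3 − (1/2)·R2: [0, 0, 0]
2 nonzero rows, so rank(TA) = 2.

2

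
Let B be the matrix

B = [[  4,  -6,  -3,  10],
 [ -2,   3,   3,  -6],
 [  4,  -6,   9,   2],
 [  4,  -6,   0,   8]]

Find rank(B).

Row reduce to echelon form.
R2 ← R2 + (1/2)·R1: [0, 0, 3/2, -1]
R3 ← R3 − R1: [0, 0, 12, -8]
R4 ← R4 − R1: [0, 0, 3, -2]
R3 ← R3 − (8)·R2: [0, 0, 0, 0]
R4 ← R4 − (2)·R2: [0, 0, 0, 0]
Echelon form has 2 nonzero rows, so rank(B) = 2.

2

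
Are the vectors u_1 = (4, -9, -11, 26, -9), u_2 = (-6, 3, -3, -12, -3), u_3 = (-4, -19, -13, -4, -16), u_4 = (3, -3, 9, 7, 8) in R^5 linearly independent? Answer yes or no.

Form the matrix with these vectors as rows and row reduce.
R2 ← R2 + (3/2)·R1: [0, -21/2, -39/2, 27, -33/2]
R3 ← R3 + R1: [0, -28, -24, 22, -25]
R4 ← R4 − (3/4)·R1: [0, 15/4, 69/4, -25/2, 59/4]
R3 ← R3 − (8/3)·R2: [0, 0, 28, -50, 19]
R4 ← R4 + (5/14)·R2: [0, 0, 72/7, -20/7, 62/7]
R4 ← R4 − (18/49)·R3: [0, 0, 0, 760/49, 92/49]
4 nonzero rows, so the 4 vectors span a space of dimension 4.
Since 4 = 4, the vectors are linearly independent.

yes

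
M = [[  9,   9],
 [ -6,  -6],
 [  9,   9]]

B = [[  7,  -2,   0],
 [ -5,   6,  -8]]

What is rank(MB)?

1

First compute MB:
[[ 18,  36, -72],
 [-12, -24,  48],
 [ 18,  36, -72]]
Now row reduce the product.
R2 ← R2 + (2/3)·R1: [0, 0, 0]
R3 ← R3 − R1: [0, 0, 0]
1 nonzero row, so rank(MB) = 1.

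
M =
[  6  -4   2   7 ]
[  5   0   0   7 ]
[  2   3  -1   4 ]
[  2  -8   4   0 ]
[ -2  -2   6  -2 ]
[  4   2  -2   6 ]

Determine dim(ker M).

Row reduce to echelon form.
R2 ← R2 − (5/6)·R1: [0, 10/3, -5/3, 7/6]
R3 ← R3 − (1/3)·R1: [0, 13/3, -5/3, 5/3]
R4 ← R4 − (1/3)·R1: [0, -20/3, 10/3, -7/3]
R5 ← R5 + (1/3)·R1: [0, -10/3, 20/3, 1/3]
R6 ← R6 − (2/3)·R1: [0, 14/3, -10/3, 4/3]
R3 ← R3 − (13/10)·R2: [0, 0, 1/2, 3/20]
R4 ← R4 + (2)·R2: [0, 0, 0, 0]
R5 ← R5 + R2: [0, 0, 5, 3/2]
R6 ← R6 − (7/5)·R2: [0, 0, -1, -3/10]
R5 ← R5 − (10)·R3: [0, 0, 0, 0]
R6 ← R6 + (2)·R3: [0, 0, 0, 0]
3 nonzero rows, so rank(M) = 3.
M has 4 columns; by rank–nullity, nullity = 4 − 3 = 1.

1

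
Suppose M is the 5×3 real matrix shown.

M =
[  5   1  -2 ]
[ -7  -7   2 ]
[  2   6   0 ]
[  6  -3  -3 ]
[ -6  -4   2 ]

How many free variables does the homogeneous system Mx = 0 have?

Row reduce to echelon form.
R2 ← R2 + (7/5)·R1: [0, -28/5, -4/5]
R3 ← R3 − (2/5)·R1: [0, 28/5, 4/5]
R4 ← R4 − (6/5)·R1: [0, -21/5, -3/5]
R5 ← R5 + (6/5)·R1: [0, -14/5, -2/5]
R3 ← R3 + R2: [0, 0, 0]
R4 ← R4 − (3/4)·R2: [0, 0, 0]
R5 ← R5 − (1/2)·R2: [0, 0, 0]
2 nonzero rows, so rank(M) = 2.
M has 3 columns; by rank–nullity, nullity = 3 − 2 = 1.

1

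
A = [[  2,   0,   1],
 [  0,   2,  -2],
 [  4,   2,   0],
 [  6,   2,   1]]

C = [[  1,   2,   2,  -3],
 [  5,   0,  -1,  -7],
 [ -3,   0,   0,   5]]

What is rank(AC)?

First compute AC:
[[ -1,   4,   4,  -1],
 [ 16,   0,  -2, -24],
 [ 14,   8,   6, -26],
 [ 13,  12,  10, -27]]
Now row reduce the product.
R2 ← R2 + (16)·R1: [0, 64, 62, -40]
R3 ← R3 + (14)·R1: [0, 64, 62, -40]
R4 ← R4 + (13)·R1: [0, 64, 62, -40]
R3 ← R3 − R2: [0, 0, 0, 0]
R4 ← R4 − R2: [0, 0, 0, 0]
2 nonzero rows, so rank(AC) = 2.

2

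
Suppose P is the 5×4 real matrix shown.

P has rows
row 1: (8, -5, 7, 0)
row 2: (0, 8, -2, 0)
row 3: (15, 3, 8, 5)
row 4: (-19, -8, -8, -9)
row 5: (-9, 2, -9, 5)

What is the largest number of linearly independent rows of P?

Row reduce to echelon form.
R3 ← R3 − (15/8)·R1: [0, 99/8, -41/8, 5]
R4 ← R4 + (19/8)·R1: [0, -159/8, 69/8, -9]
R5 ← R5 + (9/8)·R1: [0, -29/8, -9/8, 5]
R3 ← R3 − (99/64)·R2: [0, 0, -65/32, 5]
R4 ← R4 + (159/64)·R2: [0, 0, 117/32, -9]
R5 ← R5 + (29/64)·R2: [0, 0, -65/32, 5]
R4 ← R4 + (9/5)·R3: [0, 0, 0, 0]
R5 ← R5 − R3: [0, 0, 0, 0]
Echelon form has 3 nonzero rows, so rank(P) = 3.
The rank gives the maximum number of linearly independent rows: 3.

3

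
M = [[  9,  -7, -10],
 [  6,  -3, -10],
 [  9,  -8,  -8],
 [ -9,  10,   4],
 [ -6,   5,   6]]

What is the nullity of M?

1

Row reduce to echelon form.
R2 ← R2 − (2/3)·R1: [0, 5/3, -10/3]
R3 ← R3 − R1: [0, -1, 2]
R4 ← R4 + R1: [0, 3, -6]
R5 ← R5 + (2/3)·R1: [0, 1/3, -2/3]
R3 ← R3 + (3/5)·R2: [0, 0, 0]
R4 ← R4 − (9/5)·R2: [0, 0, 0]
R5 ← R5 − (1/5)·R2: [0, 0, 0]
2 nonzero rows, so rank(M) = 2.
M has 3 columns; by rank–nullity, nullity = 3 − 2 = 1.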